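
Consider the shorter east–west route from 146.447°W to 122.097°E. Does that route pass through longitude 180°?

Naïve |122.097 − -146.447| = 268.544° > 180°, so the shorter arc goes the other way round — across 180°.
Signed shortest Δλ = ((122.097 − -146.447 + 180) mod 360) − 180 = -91.456°.
Going west by 91.456° from -146.447° passes through 180° before reaching +122.097°.

Yes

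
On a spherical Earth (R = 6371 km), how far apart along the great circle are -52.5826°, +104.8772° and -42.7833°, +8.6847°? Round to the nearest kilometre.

6735 km

Δλ = 8.6847 − 104.8772 = -96.1925°.
Δφ = -42.7833 − -52.5826 = 9.7993°.
a = sin²(Δφ/2) + cos φ₁ · cos φ₂ · sin²(Δλ/2) = 0.254321.
c = 2·atan2(√a, √(1−a)) = 1.05715 rad → d = 6371·c ≈ 6735.08 km.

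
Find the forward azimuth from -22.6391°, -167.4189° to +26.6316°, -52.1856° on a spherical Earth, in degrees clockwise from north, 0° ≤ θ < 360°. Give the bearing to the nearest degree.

72°

Δλ = -52.1856 − -167.4189 = 115.2333°.
θ = atan2( sin Δλ · cos φ₂ , cos φ₁ · sin φ₂ − sin φ₁ · cos φ₂ · cos Δλ )
  = atan2(0.80861, 0.26703) = 71.725° → normalised to [0°, 360°): 71.725°.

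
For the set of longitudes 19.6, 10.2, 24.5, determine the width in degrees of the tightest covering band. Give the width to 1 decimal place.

14.3°

Sort the longitudes: +10.2°, +19.6°, +24.5°.
Eastward gaps between consecutive values (wrapping around): 9.4°, 4.9°, 345.7°.
Largest gap = 345.7° ⇒ minimal covering band is its complement: 360° − 345.7° = 14.3°.
Band runs from +10.2° eastward to +24.5°.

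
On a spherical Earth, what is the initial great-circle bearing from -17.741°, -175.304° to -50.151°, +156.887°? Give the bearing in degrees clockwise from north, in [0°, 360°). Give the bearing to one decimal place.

Δλ = 156.887 − -175.304 = 332.191°; wrapped into (−180°, 180°]: -27.809°.
θ = atan2( sin Δλ · cos φ₂ , cos φ₁ · sin φ₂ − sin φ₁ · cos φ₂ · cos Δλ )
  = atan2(-0.29893, -0.55852) = -151.843° → normalised to [0°, 360°): 208.157°.

208.2°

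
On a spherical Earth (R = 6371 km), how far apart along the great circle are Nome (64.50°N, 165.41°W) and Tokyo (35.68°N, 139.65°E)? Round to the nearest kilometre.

Δλ = 139.65 − -165.41 = 305.06°; wrapped into (−180°, 180°]: -54.94°.
Δφ = 35.68 − 64.50 = -28.82°.
a = sin²(Δφ/2) + cos φ₁ · cos φ₂ · sin²(Δλ/2) = 0.136341.
c = 2·atan2(√a, √(1−a)) = 0.75639 rad → d = 6371·c ≈ 4818.96 km.

4819 km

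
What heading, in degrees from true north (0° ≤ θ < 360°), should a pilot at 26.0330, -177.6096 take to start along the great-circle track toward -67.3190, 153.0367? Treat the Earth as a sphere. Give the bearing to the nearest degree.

Δλ = 153.0367 − -177.6096 = 330.6463°; wrapped into (−180°, 180°]: -29.3537°.
θ = atan2( sin Δλ · cos φ₂ , cos φ₁ · sin φ₂ − sin φ₁ · cos φ₂ · cos Δλ )
  = atan2(-0.18902, -0.97656) = -169.045° → normalised to [0°, 360°): 190.955°.

191°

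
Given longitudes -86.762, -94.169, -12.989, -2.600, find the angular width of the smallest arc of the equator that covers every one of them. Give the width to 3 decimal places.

Sort the longitudes: -94.169°, -86.762°, -12.989°, -2.600°.
Eastward gaps between consecutive values (wrapping around): 7.407°, 73.773°, 10.389°, 268.431°.
Largest gap = 268.431° ⇒ minimal covering band is its complement: 360° − 268.431° = 91.569°.
Band runs from -94.169° eastward to -2.600°.

91.569°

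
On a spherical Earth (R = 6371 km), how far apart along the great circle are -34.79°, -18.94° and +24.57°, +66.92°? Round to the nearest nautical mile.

6038 nmi

Δλ = 66.92 − -18.94 = 85.86°.
Δφ = 24.57 − -34.79 = 59.36°.
a = sin²(Δφ/2) + cos φ₁ · cos φ₂ · sin²(Δλ/2) = 0.591663.
c = 2·atan2(√a, √(1−a)) = 1.75516 rad → d = 6371·c ≈ 11182.15 km ≈ 6037.88 nmi.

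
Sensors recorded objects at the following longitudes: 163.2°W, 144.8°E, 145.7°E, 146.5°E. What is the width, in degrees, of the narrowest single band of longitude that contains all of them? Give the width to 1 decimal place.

52.0°

Sort the longitudes: -163.2°, +144.8°, +145.7°, +146.5°.
Eastward gaps between consecutive values (wrapping around): 308.0°, 0.9°, 0.8°, 50.3°.
Largest gap = 308.0° ⇒ minimal covering band is its complement: 360° − 308.0° = 52.0°.
Band runs from +144.8° eastward to -163.2°, crossing the antimeridian.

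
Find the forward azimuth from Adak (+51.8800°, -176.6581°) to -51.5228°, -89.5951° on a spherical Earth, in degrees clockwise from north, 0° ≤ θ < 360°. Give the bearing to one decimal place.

129.3°

Δλ = -89.5951 − -176.6581 = 87.0630°.
θ = atan2( sin Δλ · cos φ₂ , cos φ₁ · sin φ₂ − sin φ₁ · cos φ₂ · cos Δλ )
  = atan2(0.62139, -0.50835) = 129.286° → normalised to [0°, 360°): 129.286°.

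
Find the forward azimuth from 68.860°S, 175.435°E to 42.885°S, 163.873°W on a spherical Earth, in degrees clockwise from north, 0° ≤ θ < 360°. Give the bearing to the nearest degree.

33°

Δλ = -163.873 − 175.435 = -339.308°; wrapped into (−180°, 180°]: 20.692°.
θ = atan2( sin Δλ · cos φ₂ , cos φ₁ · sin φ₂ − sin φ₁ · cos φ₂ · cos Δλ )
  = atan2(0.25890, 0.39389) = 33.317° → normalised to [0°, 360°): 33.317°.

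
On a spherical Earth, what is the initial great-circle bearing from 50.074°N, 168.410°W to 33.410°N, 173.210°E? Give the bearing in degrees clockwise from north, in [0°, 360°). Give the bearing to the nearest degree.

Δλ = 173.210 − -168.410 = 341.620°; wrapped into (−180°, 180°]: -18.380°.
θ = atan2( sin Δλ · cos φ₂ , cos φ₁ · sin φ₂ − sin φ₁ · cos φ₂ · cos Δλ )
  = atan2(-0.26321, -0.25410) = -133.991° → normalised to [0°, 360°): 226.009°.

226°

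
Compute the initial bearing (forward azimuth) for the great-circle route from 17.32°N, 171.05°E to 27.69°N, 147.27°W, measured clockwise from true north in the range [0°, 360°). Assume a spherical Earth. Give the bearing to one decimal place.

67.3°

Δλ = -147.27 − 171.05 = -318.32°; wrapped into (−180°, 180°]: 41.68°.
θ = atan2( sin Δλ · cos φ₂ , cos φ₁ · sin φ₂ − sin φ₁ · cos φ₂ · cos Δλ )
  = atan2(0.58881, 0.24673) = 67.265° → normalised to [0°, 360°): 67.265°.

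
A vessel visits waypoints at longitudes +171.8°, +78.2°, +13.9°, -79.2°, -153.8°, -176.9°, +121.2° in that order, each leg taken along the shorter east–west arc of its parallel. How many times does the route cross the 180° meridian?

Leg 1: +171.8° → +78.2°, shortest Δλ = -93.6° (west) — does not cross 180°.
Leg 2: +78.2° → +13.9°, shortest Δλ = -64.3° (west) — does not cross 180°.
Leg 3: +13.9° → -79.2°, shortest Δλ = -93.1° (west) — does not cross 180°.
Leg 4: -79.2° → -153.8°, shortest Δλ = -74.6° (west) — does not cross 180°.
Leg 5: -153.8° → -176.9°, shortest Δλ = -23.1° (west) — does not cross 180°.
Leg 6: -176.9° → +121.2°, shortest Δλ = -61.9° (west) — crosses 180°.
Total crossings: 1.

1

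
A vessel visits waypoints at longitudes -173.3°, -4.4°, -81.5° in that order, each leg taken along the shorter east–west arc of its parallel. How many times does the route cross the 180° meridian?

Leg 1: -173.3° → -4.4°, shortest Δλ = 168.9° (east) — does not cross 180°.
Leg 2: -4.4° → -81.5°, shortest Δλ = -77.1° (west) — does not cross 180°.
Total crossings: 0.

0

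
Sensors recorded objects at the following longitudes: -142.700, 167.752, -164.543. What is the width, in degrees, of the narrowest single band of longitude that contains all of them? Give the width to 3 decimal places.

Sort the longitudes: -164.543°, -142.700°, +167.752°.
Eastward gaps between consecutive values (wrapping around): 21.843°, 310.452°, 27.705°.
Largest gap = 310.452° ⇒ minimal covering band is its complement: 360° − 310.452° = 49.548°.
Band runs from +167.752° eastward to -142.700°, crossing the antimeridian.

49.548°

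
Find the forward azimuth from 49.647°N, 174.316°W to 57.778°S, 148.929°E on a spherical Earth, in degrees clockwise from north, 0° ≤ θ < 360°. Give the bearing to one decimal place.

Δλ = 148.929 − -174.316 = 323.245°; wrapped into (−180°, 180°]: -36.755°.
θ = atan2( sin Δλ · cos φ₂ , cos φ₁ · sin φ₂ − sin φ₁ · cos φ₂ · cos Δλ )
  = atan2(-0.31906, -0.87333) = -159.931° → normalised to [0°, 360°): 200.069°.

200.1°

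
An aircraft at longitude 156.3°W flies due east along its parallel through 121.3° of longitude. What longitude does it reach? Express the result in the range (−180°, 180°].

Start at -156.3°; shift +121.3° → -35.0°.
-35.0° already lies in (−180°, 180°].

35.0°W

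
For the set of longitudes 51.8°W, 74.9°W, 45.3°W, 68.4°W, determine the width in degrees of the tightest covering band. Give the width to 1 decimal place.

29.6°

Sort the longitudes: -74.9°, -68.4°, -51.8°, -45.3°.
Eastward gaps between consecutive values (wrapping around): 6.5°, 16.6°, 6.5°, 330.4°.
Largest gap = 330.4° ⇒ minimal covering band is its complement: 360° − 330.4° = 29.6°.
Band runs from -74.9° eastward to -45.3°.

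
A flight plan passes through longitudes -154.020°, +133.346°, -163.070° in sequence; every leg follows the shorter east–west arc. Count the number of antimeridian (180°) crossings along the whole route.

Leg 1: -154.020° → +133.346°, shortest Δλ = -72.634° (west) — crosses 180°.
Leg 2: +133.346° → -163.070°, shortest Δλ = 63.584° (east) — crosses 180°.
Total crossings: 2.

2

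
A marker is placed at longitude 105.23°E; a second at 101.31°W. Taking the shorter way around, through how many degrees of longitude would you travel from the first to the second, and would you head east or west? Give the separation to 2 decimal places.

153.46° east

Raw difference: -101.31 − 105.23 = -206.54°.
Normalise into (−180°, 180°]: -206.54° + 360° = 153.46°.
Positive ⇒ the second point lies to the east; separation 153.46°.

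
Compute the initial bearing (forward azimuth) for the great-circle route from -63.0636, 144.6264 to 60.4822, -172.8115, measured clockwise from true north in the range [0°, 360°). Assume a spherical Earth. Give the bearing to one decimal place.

Δλ = -172.8115 − 144.6264 = -317.4379°; wrapped into (−180°, 180°]: 42.5621°.
θ = atan2( sin Δλ · cos φ₂ , cos φ₁ · sin φ₂ − sin φ₁ · cos φ₂ · cos Δλ )
  = atan2(0.33325, 0.71772) = 24.906° → normalised to [0°, 360°): 24.906°.

24.9°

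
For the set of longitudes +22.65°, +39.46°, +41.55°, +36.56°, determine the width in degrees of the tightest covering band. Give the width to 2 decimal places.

Sort the longitudes: +22.65°, +36.56°, +39.46°, +41.55°.
Eastward gaps between consecutive values (wrapping around): 13.91°, 2.90°, 2.09°, 341.10°.
Largest gap = 341.10° ⇒ minimal covering band is its complement: 360° − 341.10° = 18.90°.
Band runs from +22.65° eastward to +41.55°.

18.90°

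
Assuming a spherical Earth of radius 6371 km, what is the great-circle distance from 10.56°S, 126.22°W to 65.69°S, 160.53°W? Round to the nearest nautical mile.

3597 nmi

Δλ = -160.53 − -126.22 = -34.31°.
Δφ = -65.69 − -10.56 = -55.13°.
a = sin²(Δφ/2) + cos φ₁ · cos φ₂ · sin²(Δλ/2) = 0.249351.
c = 2·atan2(√a, √(1−a)) = 1.04570 rad → d = 6371·c ≈ 6662.14 km ≈ 3597.27 nmi.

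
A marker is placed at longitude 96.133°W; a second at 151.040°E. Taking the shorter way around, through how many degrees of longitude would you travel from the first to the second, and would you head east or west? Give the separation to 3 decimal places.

Raw difference: 151.040 − -96.133 = 247.173°.
Normalise into (−180°, 180°]: 247.173° − 360° = -112.827°.
Negative ⇒ the second point lies to the west; separation 112.827°.

112.827° west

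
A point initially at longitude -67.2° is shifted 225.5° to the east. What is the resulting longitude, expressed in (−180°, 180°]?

+158.3°

Start at -67.2°; shift +225.5° → +158.3°.
+158.3° already lies in (−180°, 180°].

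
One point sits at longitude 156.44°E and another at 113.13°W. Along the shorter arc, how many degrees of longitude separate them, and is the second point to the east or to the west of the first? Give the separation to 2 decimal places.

90.43° east

Raw difference: -113.13 − 156.44 = -269.57°.
Normalise into (−180°, 180°]: -269.57° + 360° = 90.43°.
Positive ⇒ the second point lies to the east; separation 90.43°.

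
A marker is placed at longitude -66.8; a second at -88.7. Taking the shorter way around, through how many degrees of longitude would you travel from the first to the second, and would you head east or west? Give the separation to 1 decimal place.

21.9° west

Raw difference: -88.7 − -66.8 = -21.9°.
Normalise into (−180°, 180°]: -21.9° stays -21.9°.
Negative ⇒ the second point lies to the west; separation 21.9°.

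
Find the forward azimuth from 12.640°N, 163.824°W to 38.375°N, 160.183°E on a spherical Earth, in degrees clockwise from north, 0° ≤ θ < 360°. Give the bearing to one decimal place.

Δλ = 160.183 − -163.824 = 324.007°; wrapped into (−180°, 180°]: -35.993°.
θ = atan2( sin Δλ · cos φ₂ , cos φ₁ · sin φ₂ − sin φ₁ · cos φ₂ · cos Δλ )
  = atan2(-0.46073, 0.46696) = -44.615° → normalised to [0°, 360°): 315.385°.

315.4°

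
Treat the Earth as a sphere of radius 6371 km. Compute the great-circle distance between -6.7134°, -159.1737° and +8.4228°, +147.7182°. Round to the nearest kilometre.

Δλ = 147.7182 − -159.1737 = 306.8919°; wrapped into (−180°, 180°]: -53.1081°.
Δφ = 8.4228 − -6.7134 = 15.1362°.
a = sin²(Δφ/2) + cos φ₁ · cos φ₂ · sin²(Δλ/2) = 0.213681.
c = 2·atan2(√a, √(1−a)) = 0.96108 rad → d = 6371·c ≈ 6123.02 km.

6123 km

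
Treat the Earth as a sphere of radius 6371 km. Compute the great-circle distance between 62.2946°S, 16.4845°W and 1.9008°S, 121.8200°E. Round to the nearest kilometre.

Δλ = 121.8200 − -16.4845 = 138.3045°.
Δφ = -1.9008 − -62.2946 = 60.3938°.
a = sin²(Δφ/2) + cos φ₁ · cos φ₂ · sin²(Δλ/2) = 0.658799.
c = 2·atan2(√a, √(1−a)) = 1.89399 rad → d = 6371·c ≈ 12066.62 km.

12067 km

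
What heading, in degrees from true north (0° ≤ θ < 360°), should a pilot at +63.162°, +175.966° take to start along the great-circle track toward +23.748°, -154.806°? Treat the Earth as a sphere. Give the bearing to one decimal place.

139.9°

Δλ = -154.806 − 175.966 = -330.772°; wrapped into (−180°, 180°]: 29.228°.
θ = atan2( sin Δλ · cos φ₂ , cos φ₁ · sin φ₂ − sin φ₁ · cos φ₂ · cos Δλ )
  = atan2(0.44694, -0.53094) = 139.909° → normalised to [0°, 360°): 139.909°.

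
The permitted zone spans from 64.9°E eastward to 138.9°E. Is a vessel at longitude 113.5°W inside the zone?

No

Band width going east from +64.9° to +138.9°: ((138.9 − 64.9) mod 360) = 74.0°.
Offset of -113.5° east of the west edge: ((-113.5 − 64.9) mod 360) = 181.6°.
181.6° > 74.0° ⇒ outside.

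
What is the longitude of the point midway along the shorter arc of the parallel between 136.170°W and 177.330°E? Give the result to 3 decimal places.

Signed shortest Δλ from -136.170° to +177.330° is -46.500°.
Midpoint longitude = -136.170° + (-46.500°)/2 = -136.170° − 23.250° = -159.420°.
(The naïve average (-136.170 + +177.330)/2 = 20.58° is on the wrong side of the globe.)

159.420°W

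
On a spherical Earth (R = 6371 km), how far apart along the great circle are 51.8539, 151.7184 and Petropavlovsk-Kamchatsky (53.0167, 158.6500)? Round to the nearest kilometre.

Δλ = 158.6500 − 151.7184 = 6.9316°.
Δφ = 53.0167 − 51.8539 = 1.1628°.
a = sin²(Δφ/2) + cos φ₁ · cos φ₂ · sin²(Δλ/2) = 0.001461.
c = 2·atan2(√a, √(1−a)) = 0.07646 rad → d = 6371·c ≈ 487.14 km.

487 km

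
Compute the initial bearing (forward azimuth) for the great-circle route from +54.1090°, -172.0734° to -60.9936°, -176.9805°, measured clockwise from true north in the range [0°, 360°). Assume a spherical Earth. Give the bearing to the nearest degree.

Δλ = -176.9805 − -172.0734 = -4.9071°.
θ = atan2( sin Δλ · cos φ₂ , cos φ₁ · sin φ₂ − sin φ₁ · cos φ₂ · cos Δλ )
  = atan2(-0.04148, -0.90411) = -177.373° → normalised to [0°, 360°): 182.627°.

183°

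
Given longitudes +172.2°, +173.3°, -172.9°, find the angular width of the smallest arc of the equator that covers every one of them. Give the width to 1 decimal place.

14.9°

Sort the longitudes: -172.9°, +172.2°, +173.3°.
Eastward gaps between consecutive values (wrapping around): 345.1°, 1.1°, 13.8°.
Largest gap = 345.1° ⇒ minimal covering band is its complement: 360° − 345.1° = 14.9°.
Band runs from +172.2° eastward to -172.9°, crossing the antimeridian.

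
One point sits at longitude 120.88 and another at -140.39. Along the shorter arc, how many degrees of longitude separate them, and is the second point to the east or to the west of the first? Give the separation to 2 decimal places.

98.73° east

Raw difference: -140.39 − 120.88 = -261.27°.
Normalise into (−180°, 180°]: -261.27° + 360° = 98.73°.
Positive ⇒ the second point lies to the east; separation 98.73°.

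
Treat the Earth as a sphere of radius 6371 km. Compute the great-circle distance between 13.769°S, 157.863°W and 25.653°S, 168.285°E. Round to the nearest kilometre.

Δλ = 168.285 − -157.863 = 326.148°; wrapped into (−180°, 180°]: -33.852°.
Δφ = -25.653 − -13.769 = -11.884°.
a = sin²(Δφ/2) + cos φ₁ · cos φ₂ · sin²(Δλ/2) = 0.084927.
c = 2·atan2(√a, √(1−a)) = 0.59143 rad → d = 6371·c ≈ 3767.98 km.

3768 km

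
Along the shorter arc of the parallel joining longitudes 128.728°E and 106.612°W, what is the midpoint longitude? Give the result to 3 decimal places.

Signed shortest Δλ from +128.728° to -106.612° is +124.660°.
Midpoint longitude = +128.728° + (+124.660°)/2 = +128.728° + 62.330° = +191.058°.
Normalise into (−180°, 180°]: -168.942°.
(The naïve average (+128.728 + -106.612)/2 = 11.058° is on the wrong side of the globe.)

168.942°W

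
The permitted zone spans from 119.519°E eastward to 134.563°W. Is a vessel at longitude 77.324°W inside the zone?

No

Band width going east from +119.519° to -134.563°: ((-134.563 − 119.519) mod 360) = 105.918°.
Offset of -77.324° east of the west edge: ((-77.324 − 119.519) mod 360) = 163.157°.
163.157° > 105.918° ⇒ outside.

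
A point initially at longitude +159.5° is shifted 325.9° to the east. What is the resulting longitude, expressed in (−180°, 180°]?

Start at +159.5°; shift +325.9° → +485.4°.
+485.4° lies outside (−180°, 180°]; subtract 360° → +125.4°.

+125.4°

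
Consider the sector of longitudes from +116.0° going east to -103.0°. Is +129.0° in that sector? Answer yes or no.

Band width going east from +116.0° to -103.0°: ((-103.0 − 116.0) mod 360) = 141.0°.
Offset of +129.0° east of the west edge: ((129.0 − 116.0) mod 360) = 13.0°.
13.0° ≤ 141.0° ⇒ inside.

Yes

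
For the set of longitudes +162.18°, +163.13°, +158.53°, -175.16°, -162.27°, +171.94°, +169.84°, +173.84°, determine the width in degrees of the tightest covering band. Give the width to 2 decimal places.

Sort the longitudes: -175.16°, -162.27°, +158.53°, +162.18°, +163.13°, +169.84°, +171.94°, +173.84°.
Eastward gaps between consecutive values (wrapping around): 12.89°, 320.80°, 3.65°, 0.95°, 6.71°, 2.10°, 1.90°, 11.00°.
Largest gap = 320.80° ⇒ minimal covering band is its complement: 360° − 320.80° = 39.20°.
Band runs from +158.53° eastward to -162.27°, crossing the antimeridian.

39.20°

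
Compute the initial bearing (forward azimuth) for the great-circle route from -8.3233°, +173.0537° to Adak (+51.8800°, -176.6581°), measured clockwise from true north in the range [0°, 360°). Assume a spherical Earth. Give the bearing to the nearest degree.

7°

Δλ = -176.6581 − 173.0537 = -349.7118°; wrapped into (−180°, 180°]: 10.2882°.
θ = atan2( sin Δλ · cos φ₂ , cos φ₁ · sin φ₂ − sin φ₁ · cos φ₂ · cos Δλ )
  = atan2(0.11025, 0.86636) = 7.252° → normalised to [0°, 360°): 7.252°.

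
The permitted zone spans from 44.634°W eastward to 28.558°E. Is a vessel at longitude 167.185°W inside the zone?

No

Band width going east from -44.634° to +28.558°: ((28.558 − -44.634) mod 360) = 73.192°.
Offset of -167.185° east of the west edge: ((-167.185 − -44.634) mod 360) = 237.449°.
237.449° > 73.192° ⇒ outside.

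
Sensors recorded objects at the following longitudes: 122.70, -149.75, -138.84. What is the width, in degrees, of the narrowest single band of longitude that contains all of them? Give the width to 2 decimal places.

Sort the longitudes: -149.75°, -138.84°, +122.70°.
Eastward gaps between consecutive values (wrapping around): 10.91°, 261.54°, 87.55°.
Largest gap = 261.54° ⇒ minimal covering band is its complement: 360° − 261.54° = 98.46°.
Band runs from +122.70° eastward to -138.84°, crossing the antimeridian.

98.46°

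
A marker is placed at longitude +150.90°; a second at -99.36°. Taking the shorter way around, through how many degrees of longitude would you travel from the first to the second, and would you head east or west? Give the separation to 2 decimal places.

109.74° east

Raw difference: -99.36 − 150.90 = -250.26°.
Normalise into (−180°, 180°]: -250.26° + 360° = 109.74°.
Positive ⇒ the second point lies to the east; separation 109.74°.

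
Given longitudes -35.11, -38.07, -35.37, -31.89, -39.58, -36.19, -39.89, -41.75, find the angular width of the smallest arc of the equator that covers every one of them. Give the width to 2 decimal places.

Sort the longitudes: -41.75°, -39.89°, -39.58°, -38.07°, -36.19°, -35.37°, -35.11°, -31.89°.
Eastward gaps between consecutive values (wrapping around): 1.86°, 0.31°, 1.51°, 1.88°, 0.82°, 0.26°, 3.22°, 350.14°.
Largest gap = 350.14° ⇒ minimal covering band is its complement: 360° − 350.14° = 9.86°.
Band runs from -41.75° eastward to -31.89°.

9.86°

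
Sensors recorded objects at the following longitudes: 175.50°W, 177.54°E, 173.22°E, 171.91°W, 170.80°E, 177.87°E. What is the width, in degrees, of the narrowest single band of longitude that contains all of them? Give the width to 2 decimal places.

17.29°

Sort the longitudes: -175.50°, -171.91°, +170.80°, +173.22°, +177.54°, +177.87°.
Eastward gaps between consecutive values (wrapping around): 3.59°, 342.71°, 2.42°, 4.32°, 0.33°, 6.63°.
Largest gap = 342.71° ⇒ minimal covering band is its complement: 360° − 342.71° = 17.29°.
Band runs from +170.80° eastward to -171.91°, crossing the antimeridian.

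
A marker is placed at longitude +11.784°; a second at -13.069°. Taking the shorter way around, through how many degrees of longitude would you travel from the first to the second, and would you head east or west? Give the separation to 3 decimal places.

Raw difference: -13.069 − 11.784 = -24.853°.
Normalise into (−180°, 180°]: -24.853° stays -24.853°.
Negative ⇒ the second point lies to the west; separation 24.853°.

24.853° west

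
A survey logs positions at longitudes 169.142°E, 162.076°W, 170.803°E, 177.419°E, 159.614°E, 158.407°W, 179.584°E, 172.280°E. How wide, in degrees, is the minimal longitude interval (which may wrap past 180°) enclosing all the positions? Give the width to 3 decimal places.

41.979°

Sort the longitudes: -162.076°, -158.407°, +159.614°, +169.142°, +170.803°, +172.280°, +177.419°, +179.584°.
Eastward gaps between consecutive values (wrapping around): 3.669°, 318.021°, 9.528°, 1.661°, 1.477°, 5.139°, 2.165°, 18.340°.
Largest gap = 318.021° ⇒ minimal covering band is its complement: 360° − 318.021° = 41.979°.
Band runs from +159.614° eastward to -158.407°, crossing the antimeridian.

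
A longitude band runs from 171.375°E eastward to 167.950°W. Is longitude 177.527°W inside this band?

Yes

Band width going east from +171.375° to -167.950°: ((-167.950 − 171.375) mod 360) = 20.675°.
Offset of -177.527° east of the west edge: ((-177.527 − 171.375) mod 360) = 11.098°.
11.098° ≤ 20.675° ⇒ inside.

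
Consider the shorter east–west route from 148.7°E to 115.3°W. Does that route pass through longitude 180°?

Naïve |-115.3 − 148.7| = 264.0° > 180°, so the shorter arc goes the other way round — across 180°.
Signed shortest Δλ = ((-115.3 − 148.7 + 180) mod 360) − 180 = 96.0°.
Going east by 96.0° from +148.7° passes through 180° before reaching -115.3°.

Yes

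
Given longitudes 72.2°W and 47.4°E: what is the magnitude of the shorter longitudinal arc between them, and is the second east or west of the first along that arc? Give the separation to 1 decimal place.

Raw difference: 47.4 − -72.2 = 119.6°.
Normalise into (−180°, 180°]: 119.6° stays 119.6°.
Positive ⇒ the second point lies to the east; separation 119.6°.

119.6° east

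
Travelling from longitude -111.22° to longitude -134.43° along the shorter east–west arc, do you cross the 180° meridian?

No

Signed shortest Δλ = ((-134.43 − -111.22 + 180) mod 360) − 180 = -23.21°.
Going west by 23.21° from -111.22° reaches -134.43° without touching 180°.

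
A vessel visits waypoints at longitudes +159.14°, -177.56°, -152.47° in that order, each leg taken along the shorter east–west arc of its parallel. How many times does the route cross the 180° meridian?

Leg 1: +159.14° → -177.56°, shortest Δλ = 23.3° (east) — crosses 180°.
Leg 2: -177.56° → -152.47°, shortest Δλ = 25.09° (east) — does not cross 180°.
Total crossings: 1.

1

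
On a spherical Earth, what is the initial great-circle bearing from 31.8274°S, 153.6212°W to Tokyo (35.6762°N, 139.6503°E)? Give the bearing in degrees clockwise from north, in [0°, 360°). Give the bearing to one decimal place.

311.7°

Δλ = 139.6503 − -153.6212 = 293.2715°; wrapped into (−180°, 180°]: -66.7285°.
θ = atan2( sin Δλ · cos φ₂ , cos φ₁ · sin φ₂ − sin φ₁ · cos φ₂ · cos Δλ )
  = atan2(-0.74624, 0.66477) = -48.305° → normalised to [0°, 360°): 311.695°.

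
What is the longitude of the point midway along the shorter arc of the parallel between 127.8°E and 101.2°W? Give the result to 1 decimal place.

166.7°W

Signed shortest Δλ from +127.8° to -101.2° is +131.0°.
Midpoint longitude = +127.8° + (+131.0°)/2 = +127.8° + 65.5° = +193.3°.
Normalise into (−180°, 180°]: -166.7°.
(The naïve average (+127.8 + -101.2)/2 = 13.3° is on the wrong side of the globe.)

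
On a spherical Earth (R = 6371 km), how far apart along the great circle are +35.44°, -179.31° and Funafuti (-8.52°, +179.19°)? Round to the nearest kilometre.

Δλ = 179.19 − -179.31 = 358.50°; wrapped into (−180°, 180°]: -1.50°.
Δφ = -8.52 − 35.44 = -43.96°.
a = sin²(Δφ/2) + cos φ₁ · cos φ₂ · sin²(Δλ/2) = 0.140226.
c = 2·atan2(√a, √(1−a)) = 0.76764 rad → d = 6371·c ≈ 4890.66 km.

4891 km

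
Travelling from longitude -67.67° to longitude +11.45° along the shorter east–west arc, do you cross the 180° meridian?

No

Signed shortest Δλ = ((11.45 − -67.67 + 180) mod 360) − 180 = 79.12°.
Going east by 79.12° from -67.67° reaches +11.45° without touching 180°.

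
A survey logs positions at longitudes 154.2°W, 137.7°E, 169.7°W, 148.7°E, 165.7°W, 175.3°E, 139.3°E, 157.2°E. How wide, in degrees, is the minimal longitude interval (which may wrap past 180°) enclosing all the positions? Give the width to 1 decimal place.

Sort the longitudes: -169.7°, -165.7°, -154.2°, +137.7°, +139.3°, +148.7°, +157.2°, +175.3°.
Eastward gaps between consecutive values (wrapping around): 4.0°, 11.5°, 291.9°, 1.6°, 9.4°, 8.5°, 18.1°, 15.0°.
Largest gap = 291.9° ⇒ minimal covering band is its complement: 360° − 291.9° = 68.1°.
Band runs from +137.7° eastward to -154.2°, crossing the antimeridian.

68.1°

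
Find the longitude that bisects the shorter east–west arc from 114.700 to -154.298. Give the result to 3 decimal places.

Signed shortest Δλ from +114.700° to -154.298° is +91.002°.
Midpoint longitude = +114.700° + (+91.002°)/2 = +114.700° + 45.501° = +160.201°.
(The naïve average (+114.700 + -154.298)/2 = -19.799° is on the wrong side of the globe.)

+160.201°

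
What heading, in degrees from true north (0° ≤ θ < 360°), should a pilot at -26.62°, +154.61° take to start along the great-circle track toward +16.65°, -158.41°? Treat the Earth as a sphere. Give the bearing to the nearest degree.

Δλ = -158.41 − 154.61 = -313.02°; wrapped into (−180°, 180°]: 46.98°.
θ = atan2( sin Δλ · cos φ₂ , cos φ₁ · sin φ₂ − sin φ₁ · cos φ₂ · cos Δλ )
  = atan2(0.70046, 0.54903) = 51.910° → normalised to [0°, 360°): 51.910°.

52°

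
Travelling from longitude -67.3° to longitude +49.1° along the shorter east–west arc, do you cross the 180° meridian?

Signed shortest Δλ = ((49.1 − -67.3 + 180) mod 360) − 180 = 116.4°.
Going east by 116.4° from -67.3° reaches +49.1° without touching 180°.

No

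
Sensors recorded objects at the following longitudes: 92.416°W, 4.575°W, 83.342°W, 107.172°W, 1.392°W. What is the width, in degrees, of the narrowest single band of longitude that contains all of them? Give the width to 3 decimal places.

105.780°

Sort the longitudes: -107.172°, -92.416°, -83.342°, -4.575°, -1.392°.
Eastward gaps between consecutive values (wrapping around): 14.756°, 9.074°, 78.767°, 3.183°, 254.220°.
Largest gap = 254.220° ⇒ minimal covering band is its complement: 360° − 254.220° = 105.780°.
Band runs from -107.172° eastward to -1.392°.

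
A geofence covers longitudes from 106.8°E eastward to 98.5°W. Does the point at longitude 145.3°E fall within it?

Yes

Band width going east from +106.8° to -98.5°: ((-98.5 − 106.8) mod 360) = 154.7°.
Offset of +145.3° east of the west edge: ((145.3 − 106.8) mod 360) = 38.5°.
38.5° ≤ 154.7° ⇒ inside.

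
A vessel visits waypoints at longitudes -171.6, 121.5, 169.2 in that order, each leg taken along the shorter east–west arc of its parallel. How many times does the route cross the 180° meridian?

1

Leg 1: -171.6° → +121.5°, shortest Δλ = -66.9° (west) — crosses 180°.
Leg 2: +121.5° → +169.2°, shortest Δλ = 47.7° (east) — does not cross 180°.
Total crossings: 1.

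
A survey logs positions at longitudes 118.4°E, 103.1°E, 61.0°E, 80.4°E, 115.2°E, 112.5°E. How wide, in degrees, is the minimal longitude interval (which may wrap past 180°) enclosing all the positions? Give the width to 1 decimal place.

Sort the longitudes: +61.0°, +80.4°, +103.1°, +112.5°, +115.2°, +118.4°.
Eastward gaps between consecutive values (wrapping around): 19.4°, 22.7°, 9.4°, 2.7°, 3.2°, 302.6°.
Largest gap = 302.6° ⇒ minimal covering band is its complement: 360° − 302.6° = 57.4°.
Band runs from +61.0° eastward to +118.4°.

57.4°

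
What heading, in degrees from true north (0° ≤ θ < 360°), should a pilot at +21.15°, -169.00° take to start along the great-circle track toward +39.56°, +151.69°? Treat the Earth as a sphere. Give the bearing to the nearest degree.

308°

Δλ = 151.69 − -169.00 = 320.69°; wrapped into (−180°, 180°]: -39.31°.
θ = atan2( sin Δλ · cos φ₂ , cos φ₁ · sin φ₂ − sin φ₁ · cos φ₂ · cos Δλ )
  = atan2(-0.48841, 0.37876) = -52.207° → normalised to [0°, 360°): 307.793°.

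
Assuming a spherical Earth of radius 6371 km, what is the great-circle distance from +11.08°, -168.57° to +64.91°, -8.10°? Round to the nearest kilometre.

Δλ = -8.10 − -168.57 = 160.47°.
Δφ = 64.91 − 11.08 = 53.83°.
a = sin²(Δφ/2) + cos φ₁ · cos φ₂ · sin²(Δλ/2) = 0.609075.
c = 2·atan2(√a, √(1−a)) = 1.79071 rad → d = 6371·c ≈ 11408.64 km.

11409 km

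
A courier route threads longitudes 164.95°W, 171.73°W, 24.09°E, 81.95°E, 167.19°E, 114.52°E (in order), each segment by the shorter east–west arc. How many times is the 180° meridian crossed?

1

Leg 1: -164.95° → -171.73°, shortest Δλ = -6.78° (west) — does not cross 180°.
Leg 2: -171.73° → +24.09°, shortest Δλ = -164.18° (west) — crosses 180°.
Leg 3: +24.09° → +81.95°, shortest Δλ = 57.86° (east) — does not cross 180°.
Leg 4: +81.95° → +167.19°, shortest Δλ = 85.24° (east) — does not cross 180°.
Leg 5: +167.19° → +114.52°, shortest Δλ = -52.67° (west) — does not cross 180°.
Total crossings: 1.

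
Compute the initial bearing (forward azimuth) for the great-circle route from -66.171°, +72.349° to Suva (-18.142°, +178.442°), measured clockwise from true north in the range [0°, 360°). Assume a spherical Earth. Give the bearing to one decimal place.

111.9°

Δλ = 178.442 − 72.349 = 106.093°.
θ = atan2( sin Δλ · cos φ₂ , cos φ₁ · sin φ₂ − sin φ₁ · cos φ₂ · cos Δλ )
  = atan2(0.91305, -0.36676) = 111.885° → normalised to [0°, 360°): 111.885°.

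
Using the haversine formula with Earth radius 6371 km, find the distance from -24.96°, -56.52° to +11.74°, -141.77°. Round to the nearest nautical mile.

Δλ = -141.77 − -56.52 = -85.25°.
Δφ = 11.74 − -24.96 = 36.70°.
a = sin²(Δφ/2) + cos φ₁ · cos φ₂ · sin²(Δλ/2) = 0.506179.
c = 2·atan2(√a, √(1−a)) = 1.58315 rad → d = 6371·c ≈ 10086.28 km ≈ 5446.15 nmi.

5446 nmi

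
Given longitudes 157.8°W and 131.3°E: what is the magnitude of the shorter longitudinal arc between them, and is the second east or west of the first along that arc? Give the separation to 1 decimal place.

Raw difference: 131.3 − -157.8 = 289.1°.
Normalise into (−180°, 180°]: 289.1° − 360° = -70.9°.
Negative ⇒ the second point lies to the west; separation 70.9°.

70.9° west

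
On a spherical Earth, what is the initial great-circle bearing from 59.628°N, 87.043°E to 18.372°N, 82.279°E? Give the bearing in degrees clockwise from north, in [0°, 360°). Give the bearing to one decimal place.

Δλ = 82.279 − 87.043 = -4.764°.
θ = atan2( sin Δλ · cos φ₂ , cos φ₁ · sin φ₂ − sin φ₁ · cos φ₂ · cos Δλ )
  = atan2(-0.07882, -0.65660) = -173.155° → normalised to [0°, 360°): 186.845°.

186.8°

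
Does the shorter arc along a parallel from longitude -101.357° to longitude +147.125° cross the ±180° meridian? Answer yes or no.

Naïve |147.125 − -101.357| = 248.482° > 180°, so the shorter arc goes the other way round — across 180°.
Signed shortest Δλ = ((147.125 − -101.357 + 180) mod 360) − 180 = -111.518°.
Going west by 111.518° from -101.357° passes through 180° before reaching +147.125°.

Yes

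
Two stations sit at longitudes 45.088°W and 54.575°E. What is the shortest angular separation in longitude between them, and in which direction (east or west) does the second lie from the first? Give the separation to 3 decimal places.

99.663° east

Raw difference: 54.575 − -45.088 = 99.663°.
Normalise into (−180°, 180°]: 99.663° stays 99.663°.
Positive ⇒ the second point lies to the east; separation 99.663°.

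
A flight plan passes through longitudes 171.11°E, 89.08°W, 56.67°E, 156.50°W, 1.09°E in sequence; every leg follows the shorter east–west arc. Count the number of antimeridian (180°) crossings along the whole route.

Leg 1: +171.11° → -89.08°, shortest Δλ = 99.81° (east) — crosses 180°.
Leg 2: -89.08° → +56.67°, shortest Δλ = 145.75° (east) — does not cross 180°.
Leg 3: +56.67° → -156.50°, shortest Δλ = 146.83° (east) — crosses 180°.
Leg 4: -156.50° → +1.09°, shortest Δλ = 157.59° (east) — does not cross 180°.
Total crossings: 2.

2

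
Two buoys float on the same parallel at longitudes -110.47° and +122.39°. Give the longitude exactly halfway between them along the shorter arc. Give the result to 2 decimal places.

-174.04°

Signed shortest Δλ from -110.47° to +122.39° is -127.14°.
Midpoint longitude = -110.47° + (-127.14°)/2 = -110.47° − 63.57° = -174.04°.
(The naïve average (-110.47 + +122.39)/2 = 5.96° is on the wrong side of the globe.)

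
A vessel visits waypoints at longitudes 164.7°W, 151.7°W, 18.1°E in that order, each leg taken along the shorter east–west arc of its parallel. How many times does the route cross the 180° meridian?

0

Leg 1: -164.7° → -151.7°, shortest Δλ = 13.0° (east) — does not cross 180°.
Leg 2: -151.7° → +18.1°, shortest Δλ = 169.8° (east) — does not cross 180°.
Total crossings: 0.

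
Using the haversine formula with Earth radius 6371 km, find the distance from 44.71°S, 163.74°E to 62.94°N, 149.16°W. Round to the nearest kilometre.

12674 km

Δλ = -149.16 − 163.74 = -312.90°; wrapped into (−180°, 180°]: 47.10°.
Δφ = 62.94 − -44.71 = 107.65°.
a = sin²(Δφ/2) + cos φ₁ · cos φ₂ · sin²(Δλ/2) = 0.703213.
c = 2·atan2(√a, √(1−a)) = 1.98933 rad → d = 6371·c ≈ 12674.05 km.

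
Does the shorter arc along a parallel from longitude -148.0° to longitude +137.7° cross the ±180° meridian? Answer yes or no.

Yes

Naïve |137.7 − -148.0| = 285.7° > 180°, so the shorter arc goes the other way round — across 180°.
Signed shortest Δλ = ((137.7 − -148.0 + 180) mod 360) − 180 = -74.3°.
Going west by 74.3° from -148.0° passes through 180° before reaching +137.7°.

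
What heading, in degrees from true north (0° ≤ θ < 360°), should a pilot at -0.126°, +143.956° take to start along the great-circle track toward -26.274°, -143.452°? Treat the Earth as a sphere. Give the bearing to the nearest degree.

117°

Δλ = -143.452 − 143.956 = -287.408°; wrapped into (−180°, 180°]: 72.592°.
θ = atan2( sin Δλ · cos φ₂ , cos φ₁ · sin φ₂ − sin φ₁ · cos φ₂ · cos Δλ )
  = atan2(0.85562, -0.44207) = 117.324° → normalised to [0°, 360°): 117.324°.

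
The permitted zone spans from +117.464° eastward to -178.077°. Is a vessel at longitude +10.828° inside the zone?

No

Band width going east from +117.464° to -178.077°: ((-178.077 − 117.464) mod 360) = 64.459°.
Offset of +10.828° east of the west edge: ((10.828 − 117.464) mod 360) = 253.364°.
253.364° > 64.459° ⇒ outside.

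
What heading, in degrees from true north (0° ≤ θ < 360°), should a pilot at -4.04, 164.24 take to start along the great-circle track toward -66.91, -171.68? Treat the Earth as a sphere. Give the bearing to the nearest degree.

170°

Δλ = -171.68 − 164.24 = -335.92°; wrapped into (−180°, 180°]: 24.08°.
θ = atan2( sin Δλ · cos φ₂ , cos φ₁ · sin φ₂ − sin φ₁ · cos φ₂ · cos Δλ )
  = atan2(0.16001, -0.89238) = 169.834° → normalised to [0°, 360°): 169.834°.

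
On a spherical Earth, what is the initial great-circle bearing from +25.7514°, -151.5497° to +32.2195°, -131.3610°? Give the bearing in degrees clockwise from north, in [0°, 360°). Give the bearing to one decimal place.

65.1°

Δλ = -131.3610 − -151.5497 = 20.1887°.
θ = atan2( sin Δλ · cos φ₂ , cos φ₁ · sin φ₂ − sin φ₁ · cos φ₂ · cos Δλ )
  = atan2(0.29197, 0.13523) = 65.148° → normalised to [0°, 360°): 65.148°.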